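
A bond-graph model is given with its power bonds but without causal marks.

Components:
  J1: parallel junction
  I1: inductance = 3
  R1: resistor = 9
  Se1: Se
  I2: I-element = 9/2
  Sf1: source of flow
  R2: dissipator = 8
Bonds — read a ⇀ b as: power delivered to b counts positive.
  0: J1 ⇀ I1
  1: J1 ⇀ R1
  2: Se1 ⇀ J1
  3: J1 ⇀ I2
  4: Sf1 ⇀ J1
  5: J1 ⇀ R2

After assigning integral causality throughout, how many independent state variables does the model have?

β2 stroke at J1  (Se1: effort source, stroke at far end)
β4 stroke at Sf1  (Sf1 fixes flow; stroke at Sf1)
β0 stroke at I1  (common-e at J1 fixed by 2)
β1 stroke at R1  (0-jn J1 has e-setter on 2)
β3 stroke at I2  (common-e at J1 fixed by 2)
β5 stroke at R2  (0-jn J1 has e-setter on 2)

2  (I1, I2 all integral)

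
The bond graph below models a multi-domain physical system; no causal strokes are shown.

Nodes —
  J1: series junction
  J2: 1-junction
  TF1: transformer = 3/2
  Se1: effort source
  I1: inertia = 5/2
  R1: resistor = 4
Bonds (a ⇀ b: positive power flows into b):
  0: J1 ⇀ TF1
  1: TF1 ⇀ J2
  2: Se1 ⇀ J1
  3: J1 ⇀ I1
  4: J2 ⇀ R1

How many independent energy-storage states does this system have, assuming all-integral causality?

b2 →J1  (source Se1 imposes e)
b3 →I1  (prefer integral on I1)
b0 →J1  (1-jn J1 has f-setter on 3)
b1 →TF1  (TF1 one-in-one-out from 0)
b4 →J2  (1-jn J2 has f-setter on 1)

1  (I1 all integral)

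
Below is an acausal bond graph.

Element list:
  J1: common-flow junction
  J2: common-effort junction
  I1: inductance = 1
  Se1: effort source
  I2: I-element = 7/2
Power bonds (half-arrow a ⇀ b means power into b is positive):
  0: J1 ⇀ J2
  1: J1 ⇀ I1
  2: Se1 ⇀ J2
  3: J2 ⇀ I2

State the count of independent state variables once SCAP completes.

b2 |J2  (Se1 fixes effort; stroke away)
b0 |J1  (J2 effort already set via bond 2)
b3 |I2  (common-e at J2 fixed by 2)
b1 |I1  (only one flow-in slot at J1)

2  (I1, I2 all integral)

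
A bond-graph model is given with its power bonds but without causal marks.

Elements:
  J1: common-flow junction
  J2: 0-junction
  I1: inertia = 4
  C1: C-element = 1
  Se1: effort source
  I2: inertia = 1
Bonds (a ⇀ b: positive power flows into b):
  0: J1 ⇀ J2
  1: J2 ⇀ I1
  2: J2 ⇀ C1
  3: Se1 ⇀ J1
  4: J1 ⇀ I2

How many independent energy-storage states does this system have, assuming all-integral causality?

3  (C1, I1, I2 all integral)

b3 stroke→J1  (Se1 (Se) sets effort on bond)
b1 stroke→I1  (I1 outputs flow p/I1)
b2 stroke→J2  (C1: C, integral causality)
b0 stroke→J1  (0-jn J2 has e-setter on 2)
b4 stroke→I2  (only one flow-in slot at J1)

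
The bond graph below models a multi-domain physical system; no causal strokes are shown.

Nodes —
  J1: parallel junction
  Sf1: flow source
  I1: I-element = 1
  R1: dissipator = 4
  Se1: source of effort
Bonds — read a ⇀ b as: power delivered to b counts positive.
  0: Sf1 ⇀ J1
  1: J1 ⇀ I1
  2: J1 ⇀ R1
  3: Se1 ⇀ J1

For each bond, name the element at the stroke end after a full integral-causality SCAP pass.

#0 |Sf1
#1 |I1
#2 |R1
#3 |J1

#0 →Sf1  (Sf1 (Sf) sets flow on bond)
#3 →J1  (Se1 (Se) sets effort on bond)
#1 →I1  (common-e at J1 fixed by 3)
#2 →R1  (common-e at J1 fixed by 3)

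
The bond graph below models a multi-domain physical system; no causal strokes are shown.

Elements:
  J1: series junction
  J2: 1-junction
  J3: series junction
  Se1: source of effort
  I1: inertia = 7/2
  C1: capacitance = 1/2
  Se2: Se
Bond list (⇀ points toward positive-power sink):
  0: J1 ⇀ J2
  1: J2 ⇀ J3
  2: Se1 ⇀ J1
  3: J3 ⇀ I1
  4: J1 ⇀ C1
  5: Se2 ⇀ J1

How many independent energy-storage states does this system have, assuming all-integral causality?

2  (C1, I1 all integral)

bond 2 stroke→J1  (Se1 fixes effort; stroke away)
bond 5 stroke→J1  (Se2: effort source, stroke at far end)
bond 3 stroke→I1  (I1: I, integral causality)
bond 1 stroke→J3  (1-jn J3 has f-setter on 3)
bond 0 stroke→J2  (1-jn J2 has f-setter on 1)
bond 4 stroke→J1  (J1: bond 0 brought flow, rest push out)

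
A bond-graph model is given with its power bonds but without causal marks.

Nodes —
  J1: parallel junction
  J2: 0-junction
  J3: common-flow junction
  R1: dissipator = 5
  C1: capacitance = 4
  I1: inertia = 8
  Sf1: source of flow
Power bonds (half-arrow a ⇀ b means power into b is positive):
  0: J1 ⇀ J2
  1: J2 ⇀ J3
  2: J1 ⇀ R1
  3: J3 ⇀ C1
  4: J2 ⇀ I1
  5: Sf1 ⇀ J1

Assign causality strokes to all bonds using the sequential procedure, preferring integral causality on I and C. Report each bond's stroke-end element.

β5 |Sf1  (Sf1 fixes flow; stroke at Sf1)
β3 |J3  (C1 integral (e out))
β1 |J2  (closing 1-jn rule on J3)
β0 |J1  (J2: bond 1 brought effort, rest push out)
β4 |I1  (0-jn J2 has e-setter on 1)
β2 |R1  (0-jn J1 has e-setter on 0)

bond 0 stroke at J1
bond 1 stroke at J2
bond 2 stroke at R1
bond 3 stroke at J3
bond 4 stroke at I1
bond 5 stroke at Sf1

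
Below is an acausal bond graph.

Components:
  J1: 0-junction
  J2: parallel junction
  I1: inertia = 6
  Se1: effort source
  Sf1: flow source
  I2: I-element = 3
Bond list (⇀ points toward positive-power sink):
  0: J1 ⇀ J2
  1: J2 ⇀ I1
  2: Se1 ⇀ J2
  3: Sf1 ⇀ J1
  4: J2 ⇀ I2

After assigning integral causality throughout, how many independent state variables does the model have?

#2 |J2  (Se1 (Se) sets effort on bond)
#3 |Sf1  (Sf1: flow source, stroke at near end)
#0 |J1  (only one effort-in slot at J1)
#1 |I1  (common-e at J2 fixed by 2)
#4 |I2  (common-e at J2 fixed by 2)

2  (I1, I2 all integral)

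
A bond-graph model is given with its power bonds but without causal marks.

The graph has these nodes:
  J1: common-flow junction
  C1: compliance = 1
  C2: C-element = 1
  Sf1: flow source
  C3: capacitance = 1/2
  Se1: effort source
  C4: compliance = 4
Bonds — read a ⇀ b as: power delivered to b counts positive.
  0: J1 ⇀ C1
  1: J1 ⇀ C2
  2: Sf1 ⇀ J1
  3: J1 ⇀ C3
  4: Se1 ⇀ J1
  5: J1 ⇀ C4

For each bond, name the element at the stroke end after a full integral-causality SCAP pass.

b0 |J1
b1 |J1
b2 |Sf1
b3 |J1
b4 |J1
b5 |J1

#2 stroke at Sf1  (Sf1 fixes flow; stroke at Sf1)
#4 stroke at J1  (Se1: effort source, stroke at far end)
#0 stroke at J1  (1-jn J1 has f-setter on 2)
#1 stroke at J1  (J1 flow already set via bond 2)
#3 stroke at J1  (J1 flow already set via bond 2)
#5 stroke at J1  (J1: bond 2 brought flow, rest push out)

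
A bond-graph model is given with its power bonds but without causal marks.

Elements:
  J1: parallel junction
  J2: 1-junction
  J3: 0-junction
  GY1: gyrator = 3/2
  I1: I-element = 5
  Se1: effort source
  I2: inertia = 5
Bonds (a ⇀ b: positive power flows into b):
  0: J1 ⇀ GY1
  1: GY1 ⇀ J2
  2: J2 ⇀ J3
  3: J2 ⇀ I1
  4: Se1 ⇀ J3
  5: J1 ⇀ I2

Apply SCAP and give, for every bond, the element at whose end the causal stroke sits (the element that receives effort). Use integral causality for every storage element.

bond 4 stroke→J3  (Se1: effort source, stroke at far end)
bond 2 stroke→J2  (common-e at J3 fixed by 4)
bond 3 stroke→I1  (prefer integral on I1)
bond 1 stroke→J2  (J2 flow already set via bond 3)
bond 0 stroke→J1  (through GY1, causality inverts; strokes same side of GY1)
bond 5 stroke→I2  (0-jn J1 has e-setter on 0)

b0 stroke at J1
b1 stroke at J2
b2 stroke at J2
b3 stroke at I1
b4 stroke at J3
b5 stroke at I2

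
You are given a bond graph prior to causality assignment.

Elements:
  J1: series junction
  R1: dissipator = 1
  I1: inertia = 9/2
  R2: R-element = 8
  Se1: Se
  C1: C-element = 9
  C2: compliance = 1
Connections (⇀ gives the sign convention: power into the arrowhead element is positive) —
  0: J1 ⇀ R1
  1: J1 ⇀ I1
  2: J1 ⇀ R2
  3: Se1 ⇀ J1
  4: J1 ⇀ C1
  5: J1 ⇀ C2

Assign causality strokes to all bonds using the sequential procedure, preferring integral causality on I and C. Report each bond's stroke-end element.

β0 stroke→J1
β1 stroke→I1
β2 stroke→J1
β3 stroke→J1
β4 stroke→J1
β5 stroke→J1

#3 stroke at J1  (source Se1 imposes e)
#1 stroke at I1  (prefer integral on I1)
#0 stroke at J1  (J1 flow already set via bond 1)
#2 stroke at J1  (1-jn J1 has f-setter on 1)
#4 stroke at J1  (J1: bond 1 brought flow, rest push out)
#5 stroke at J1  (J1 flow already set via bond 1)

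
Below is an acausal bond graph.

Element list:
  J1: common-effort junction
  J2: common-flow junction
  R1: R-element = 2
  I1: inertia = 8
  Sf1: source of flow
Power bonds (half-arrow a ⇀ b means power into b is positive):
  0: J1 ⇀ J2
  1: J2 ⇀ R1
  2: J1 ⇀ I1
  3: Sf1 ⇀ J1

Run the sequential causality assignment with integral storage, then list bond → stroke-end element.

β3 stroke at Sf1  (Sf1: flow source, stroke at near end)
β2 stroke at I1  (prefer integral on I1)
β0 stroke at J1  (only one effort-in slot at J1)
β1 stroke at J2  (common-f at J2 fixed by 0)

bond 0 →J1
bond 1 →J2
bond 2 →I1
bond 3 →Sf1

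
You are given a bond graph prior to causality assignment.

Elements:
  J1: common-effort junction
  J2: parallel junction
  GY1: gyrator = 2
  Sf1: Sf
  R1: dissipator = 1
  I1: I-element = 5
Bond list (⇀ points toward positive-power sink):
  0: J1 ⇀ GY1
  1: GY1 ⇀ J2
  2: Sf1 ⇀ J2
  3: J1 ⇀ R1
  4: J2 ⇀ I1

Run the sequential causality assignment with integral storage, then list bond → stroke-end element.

bond 2 stroke→Sf1  (Sf1 (Sf) sets flow on bond)
bond 4 stroke→I1  (I1: I, integral causality)
bond 1 stroke→J2  (only one effort-in slot at J2)
bond 0 stroke→J1  (through GY1, causality inverts; strokes same side of GY1)
bond 3 stroke→R1  (0-jn J1 has e-setter on 0)

#0 |J1
#1 |J2
#2 |Sf1
#3 |R1
#4 |I1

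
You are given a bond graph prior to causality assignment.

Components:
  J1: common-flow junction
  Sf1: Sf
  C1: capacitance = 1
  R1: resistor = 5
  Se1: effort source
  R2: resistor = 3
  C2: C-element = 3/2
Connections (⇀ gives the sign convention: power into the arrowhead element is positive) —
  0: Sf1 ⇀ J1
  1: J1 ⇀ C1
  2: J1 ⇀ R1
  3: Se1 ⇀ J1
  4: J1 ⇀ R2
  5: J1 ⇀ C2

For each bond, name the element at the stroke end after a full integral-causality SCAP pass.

bond 0 →Sf1  (Sf1 (Sf) sets flow on bond)
bond 3 →J1  (Se1 (Se) sets effort on bond)
bond 1 →J1  (common-f at J1 fixed by 0)
bond 2 →J1  (1-jn J1 has f-setter on 0)
bond 4 →J1  (J1: bond 0 brought flow, rest push out)
bond 5 →J1  (J1: bond 0 brought flow, rest push out)

b0 stroke→Sf1
b1 stroke→J1
b2 stroke→J1
b3 stroke→J1
b4 stroke→J1
b5 stroke→J1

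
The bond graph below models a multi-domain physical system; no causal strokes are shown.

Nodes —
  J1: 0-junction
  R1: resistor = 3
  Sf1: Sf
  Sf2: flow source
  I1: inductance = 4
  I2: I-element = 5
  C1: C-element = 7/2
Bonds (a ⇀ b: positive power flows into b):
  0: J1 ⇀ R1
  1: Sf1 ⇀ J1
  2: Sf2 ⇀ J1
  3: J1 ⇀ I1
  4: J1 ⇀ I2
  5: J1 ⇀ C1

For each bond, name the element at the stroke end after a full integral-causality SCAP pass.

bond 1 stroke→Sf1  (Sf1 (Sf) sets flow on bond)
bond 2 stroke→Sf2  (source Sf2 imposes f)
bond 3 stroke→I1  (I1: I, integral causality)
bond 4 stroke→I2  (I2: I, integral causality)
bond 5 stroke→J1  (C1 integral (e out))
bond 0 stroke→R1  (common-e at J1 fixed by 5)

#0 |R1
#1 |Sf1
#2 |Sf2
#3 |I1
#4 |I2
#5 |J1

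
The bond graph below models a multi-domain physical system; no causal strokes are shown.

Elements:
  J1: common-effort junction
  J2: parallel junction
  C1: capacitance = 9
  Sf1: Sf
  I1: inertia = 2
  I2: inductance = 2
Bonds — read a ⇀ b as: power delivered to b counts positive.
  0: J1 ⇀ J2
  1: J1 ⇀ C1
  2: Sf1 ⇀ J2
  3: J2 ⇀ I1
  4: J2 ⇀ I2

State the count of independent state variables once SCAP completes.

3  (C1, I1, I2 all integral)

b2 stroke at Sf1  (Sf1 (Sf) sets flow on bond)
b1 stroke at J1  (C1 integral (e out))
b0 stroke at J2  (J1 effort already set via bond 1)
b3 stroke at I1  (0-jn J2 has e-setter on 0)
b4 stroke at I2  (common-e at J2 fixed by 0)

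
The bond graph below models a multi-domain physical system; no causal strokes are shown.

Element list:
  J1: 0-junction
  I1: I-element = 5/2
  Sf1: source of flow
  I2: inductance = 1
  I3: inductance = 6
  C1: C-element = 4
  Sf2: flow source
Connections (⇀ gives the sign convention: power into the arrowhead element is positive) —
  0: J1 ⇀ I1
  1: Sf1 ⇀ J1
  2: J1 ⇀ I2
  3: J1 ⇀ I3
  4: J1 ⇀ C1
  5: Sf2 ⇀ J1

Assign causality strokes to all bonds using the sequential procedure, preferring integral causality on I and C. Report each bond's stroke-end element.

β0 →I1
β1 →Sf1
β2 →I2
β3 →I3
β4 →J1
β5 →Sf2

β1 →Sf1  (source Sf1 imposes f)
β5 →Sf2  (source Sf2 imposes f)
β0 →I1  (prefer integral on I1)
β2 →I2  (I2: I, integral causality)
β3 →I3  (I3 outputs flow p/I3)
β4 →J1  (J1: last free bond brings effort in)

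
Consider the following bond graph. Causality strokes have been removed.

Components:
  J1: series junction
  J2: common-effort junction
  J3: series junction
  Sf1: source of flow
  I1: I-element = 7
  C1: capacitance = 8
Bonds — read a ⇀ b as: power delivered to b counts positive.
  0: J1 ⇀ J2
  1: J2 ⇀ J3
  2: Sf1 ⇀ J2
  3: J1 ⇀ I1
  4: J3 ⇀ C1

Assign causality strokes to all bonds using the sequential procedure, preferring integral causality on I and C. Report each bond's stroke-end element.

bond 0 |J1
bond 1 |J2
bond 2 |Sf1
bond 3 |I1
bond 4 |J3

bond 2 stroke→Sf1  (Sf1 fixes flow; stroke at Sf1)
bond 3 stroke→I1  (I1 outputs flow p/I1)
bond 0 stroke→J1  (J1 flow already set via bond 3)
bond 1 stroke→J2  (J2: last free bond brings effort in)
bond 4 stroke→J3  (J3: bond 1 brought flow, rest push out)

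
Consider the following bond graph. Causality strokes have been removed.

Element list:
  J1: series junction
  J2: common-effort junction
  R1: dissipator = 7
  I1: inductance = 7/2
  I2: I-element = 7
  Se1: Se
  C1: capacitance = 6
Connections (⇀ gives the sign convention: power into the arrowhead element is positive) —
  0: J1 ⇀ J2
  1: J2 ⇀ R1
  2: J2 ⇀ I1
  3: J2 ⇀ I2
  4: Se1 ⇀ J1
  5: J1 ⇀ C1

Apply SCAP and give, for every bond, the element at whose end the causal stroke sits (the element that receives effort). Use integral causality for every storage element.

bond 0 →J2
bond 1 →R1
bond 2 →I1
bond 3 →I2
bond 4 →J1
bond 5 →J1

bond 4 stroke→J1  (source Se1 imposes e)
bond 2 stroke→I1  (prefer integral on I1)
bond 3 stroke→I2  (prefer integral on I2)
bond 5 stroke→J1  (prefer integral on C1)
bond 0 stroke→J2  (closing 1-jn rule on J1)
bond 1 stroke→R1  (J2: bond 0 brought effort, rest push out)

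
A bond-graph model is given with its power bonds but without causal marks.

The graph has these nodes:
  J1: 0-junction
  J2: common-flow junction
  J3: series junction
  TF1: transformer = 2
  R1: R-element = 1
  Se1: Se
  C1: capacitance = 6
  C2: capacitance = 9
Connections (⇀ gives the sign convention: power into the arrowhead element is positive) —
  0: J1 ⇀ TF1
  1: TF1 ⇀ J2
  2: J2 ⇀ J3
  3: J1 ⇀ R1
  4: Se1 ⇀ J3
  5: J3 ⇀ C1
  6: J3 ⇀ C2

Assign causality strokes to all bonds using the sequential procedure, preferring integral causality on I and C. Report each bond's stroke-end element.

b4 →J3  (Se1: effort source, stroke at far end)
b5 →J3  (C1 integral (e out))
b6 →J3  (C2 integral (e out))
b2 →J2  (closing 1-jn rule on J3)
b1 →TF1  (J2 needs exactly one f-in)
b0 →J1  (TF1: transformer flips bond 1)
b3 →R1  (0-jn J1 has e-setter on 0)

bond 0 |J1
bond 1 |TF1
bond 2 |J2
bond 3 |R1
bond 4 |J3
bond 5 |J3
bond 6 |J3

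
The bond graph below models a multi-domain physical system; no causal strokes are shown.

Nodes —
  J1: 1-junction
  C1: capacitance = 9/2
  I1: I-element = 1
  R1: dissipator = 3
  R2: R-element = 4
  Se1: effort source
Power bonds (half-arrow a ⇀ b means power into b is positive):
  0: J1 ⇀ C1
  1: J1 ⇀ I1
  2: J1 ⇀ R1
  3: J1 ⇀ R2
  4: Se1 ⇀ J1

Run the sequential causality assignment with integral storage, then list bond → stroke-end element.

β4 →J1  (Se1 (Se) sets effort on bond)
β0 →J1  (C1: C, integral causality)
β1 →I1  (prefer integral on I1)
β2 →J1  (common-f at J1 fixed by 1)
β3 →J1  (J1: bond 1 brought flow, rest push out)

#0 →J1
#1 →I1
#2 →J1
#3 →J1
#4 →J1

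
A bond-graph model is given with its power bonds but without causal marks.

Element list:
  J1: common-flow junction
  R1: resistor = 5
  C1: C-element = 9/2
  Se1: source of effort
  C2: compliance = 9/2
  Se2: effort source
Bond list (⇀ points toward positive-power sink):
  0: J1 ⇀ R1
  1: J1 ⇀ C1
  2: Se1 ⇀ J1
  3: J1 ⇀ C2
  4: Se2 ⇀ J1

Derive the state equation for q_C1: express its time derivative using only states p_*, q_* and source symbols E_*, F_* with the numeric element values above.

β2 →J1  (source Se1 imposes e)
β4 →J1  (Se2 fixes effort; stroke away)
β1 →J1  (C1: C, integral causality)
β3 →J1  (C2 integral (e out))
β0 →R1  (closing 1-jn rule on J1)

dq_C1/dt = E_Se1/5 + E_Se2/5 - 2*q_C1/45 - 2*q_C2/45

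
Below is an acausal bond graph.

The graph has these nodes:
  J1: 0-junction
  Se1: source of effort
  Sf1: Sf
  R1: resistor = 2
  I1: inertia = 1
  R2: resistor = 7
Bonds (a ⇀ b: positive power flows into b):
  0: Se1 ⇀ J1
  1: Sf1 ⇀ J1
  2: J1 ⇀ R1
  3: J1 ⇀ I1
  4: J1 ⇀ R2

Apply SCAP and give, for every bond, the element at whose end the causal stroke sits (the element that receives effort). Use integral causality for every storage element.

b0 →J1
b1 →Sf1
b2 →R1
b3 →I1
b4 →R2

b0 stroke at J1  (Se1 fixes effort; stroke away)
b1 stroke at Sf1  (Sf1 fixes flow; stroke at Sf1)
b2 stroke at R1  (0-jn J1 has e-setter on 0)
b3 stroke at I1  (0-jn J1 has e-setter on 0)
b4 stroke at R2  (common-e at J1 fixed by 0)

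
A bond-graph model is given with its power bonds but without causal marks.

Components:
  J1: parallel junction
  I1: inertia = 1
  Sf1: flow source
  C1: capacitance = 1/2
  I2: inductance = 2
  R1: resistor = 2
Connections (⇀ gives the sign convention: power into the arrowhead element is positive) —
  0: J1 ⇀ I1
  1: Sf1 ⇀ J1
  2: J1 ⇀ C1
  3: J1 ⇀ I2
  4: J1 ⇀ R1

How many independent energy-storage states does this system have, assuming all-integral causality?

3  (C1, I1, I2 all integral)

#1 |Sf1  (source Sf1 imposes f)
#0 |I1  (I1 integral (f out))
#2 |J1  (prefer integral on C1)
#3 |I2  (0-jn J1 has e-setter on 2)
#4 |R1  (J1 effort already set via bond 2)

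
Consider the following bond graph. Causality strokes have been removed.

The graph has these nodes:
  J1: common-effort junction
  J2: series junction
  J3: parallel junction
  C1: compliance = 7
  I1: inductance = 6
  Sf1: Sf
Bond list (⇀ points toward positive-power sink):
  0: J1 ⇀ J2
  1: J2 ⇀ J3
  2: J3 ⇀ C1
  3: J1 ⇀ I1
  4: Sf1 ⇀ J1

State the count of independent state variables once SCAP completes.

b4 |Sf1  (Sf1: flow source, stroke at near end)
b2 |J3  (C1: C, integral causality)
b1 |J2  (J3: bond 2 brought effort, rest push out)
b0 |J1  (J2 needs exactly one f-in)
b3 |I1  (0-jn J1 has e-setter on 0)

2  (C1, I1 all integral)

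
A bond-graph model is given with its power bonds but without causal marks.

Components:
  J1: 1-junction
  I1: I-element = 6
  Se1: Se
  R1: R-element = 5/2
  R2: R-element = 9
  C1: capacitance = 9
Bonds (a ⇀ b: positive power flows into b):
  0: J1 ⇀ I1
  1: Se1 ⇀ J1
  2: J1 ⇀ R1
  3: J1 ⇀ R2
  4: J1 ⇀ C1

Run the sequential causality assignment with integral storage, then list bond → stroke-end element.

bond 0 |I1
bond 1 |J1
bond 2 |J1
bond 3 |J1
bond 4 |J1

bond 1 |J1  (Se1: effort source, stroke at far end)
bond 0 |I1  (prefer integral on I1)
bond 2 |J1  (common-f at J1 fixed by 0)
bond 3 |J1  (common-f at J1 fixed by 0)
bond 4 |J1  (J1 flow already set via bond 0)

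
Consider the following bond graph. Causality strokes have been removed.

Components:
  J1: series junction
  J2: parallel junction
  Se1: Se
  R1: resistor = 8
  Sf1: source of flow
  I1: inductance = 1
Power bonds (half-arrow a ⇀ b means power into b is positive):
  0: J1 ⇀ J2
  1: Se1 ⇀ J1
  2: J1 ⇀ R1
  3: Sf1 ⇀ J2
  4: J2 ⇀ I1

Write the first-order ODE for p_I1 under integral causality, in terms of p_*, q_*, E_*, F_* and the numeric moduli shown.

dp_I1/dt = E_Se1 + 8*F_Sf1 - 8*p_I1

b1 →J1  (Se1 fixes effort; stroke away)
b3 →Sf1  (Sf1 fixes flow; stroke at Sf1)
b4 →I1  (I1 outputs flow p/I1)
b0 →J2  (J2 needs exactly one e-in)
b2 →J1  (common-f at J1 fixed by 0)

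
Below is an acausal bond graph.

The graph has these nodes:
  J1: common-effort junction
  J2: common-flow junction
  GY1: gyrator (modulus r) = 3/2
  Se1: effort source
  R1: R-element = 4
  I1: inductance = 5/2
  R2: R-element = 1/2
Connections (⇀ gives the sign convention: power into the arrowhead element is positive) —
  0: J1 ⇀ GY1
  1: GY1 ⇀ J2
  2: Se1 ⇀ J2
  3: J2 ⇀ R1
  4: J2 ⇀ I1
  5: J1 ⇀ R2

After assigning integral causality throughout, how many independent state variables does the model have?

bond 2 stroke→J2  (Se1: effort source, stroke at far end)
bond 4 stroke→I1  (I1 outputs flow p/I1)
bond 1 stroke→J2  (J2 flow already set via bond 4)
bond 3 stroke→J2  (J2 flow already set via bond 4)
bond 0 stroke→J1  (GY1: gyrator matches bond 1)
bond 5 stroke→R2  (0-jn J1 has e-setter on 0)

1  (I1 all integral)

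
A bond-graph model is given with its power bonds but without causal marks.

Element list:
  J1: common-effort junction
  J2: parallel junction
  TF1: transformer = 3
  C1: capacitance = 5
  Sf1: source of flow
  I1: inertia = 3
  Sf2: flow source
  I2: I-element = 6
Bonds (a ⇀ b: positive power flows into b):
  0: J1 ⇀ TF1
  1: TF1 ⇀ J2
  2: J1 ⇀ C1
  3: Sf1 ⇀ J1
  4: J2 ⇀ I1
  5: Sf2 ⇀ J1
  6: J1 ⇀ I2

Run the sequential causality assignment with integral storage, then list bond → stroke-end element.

#0 stroke at TF1
#1 stroke at J2
#2 stroke at J1
#3 stroke at Sf1
#4 stroke at I1
#5 stroke at Sf2
#6 stroke at I2

β3 stroke→Sf1  (Sf1 (Sf) sets flow on bond)
β5 stroke→Sf2  (Sf2: flow source, stroke at near end)
β2 stroke→J1  (C1 outputs effort q/C1)
β0 stroke→TF1  (J1: bond 2 brought effort, rest push out)
β6 stroke→I2  (J1: bond 2 brought effort, rest push out)
β1 stroke→J2  (TF TF1: opposite of bond 0)
β4 stroke→I1  (J2 effort already set via bond 1)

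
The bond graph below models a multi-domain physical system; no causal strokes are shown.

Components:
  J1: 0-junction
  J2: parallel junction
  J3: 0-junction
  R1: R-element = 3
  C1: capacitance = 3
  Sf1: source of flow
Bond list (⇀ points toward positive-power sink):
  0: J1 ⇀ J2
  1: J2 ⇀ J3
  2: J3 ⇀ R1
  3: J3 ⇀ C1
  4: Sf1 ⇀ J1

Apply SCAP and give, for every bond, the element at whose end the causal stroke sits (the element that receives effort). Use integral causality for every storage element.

#0 |J1
#1 |J2
#2 |R1
#3 |J3
#4 |Sf1

bond 4 →Sf1  (Sf1 fixes flow; stroke at Sf1)
bond 0 →J1  (J1 needs exactly one e-in)
bond 1 →J2  (only one effort-in slot at J2)
bond 3 →J3  (C1 integral (e out))
bond 2 →R1  (J3: bond 3 brought effort, rest push out)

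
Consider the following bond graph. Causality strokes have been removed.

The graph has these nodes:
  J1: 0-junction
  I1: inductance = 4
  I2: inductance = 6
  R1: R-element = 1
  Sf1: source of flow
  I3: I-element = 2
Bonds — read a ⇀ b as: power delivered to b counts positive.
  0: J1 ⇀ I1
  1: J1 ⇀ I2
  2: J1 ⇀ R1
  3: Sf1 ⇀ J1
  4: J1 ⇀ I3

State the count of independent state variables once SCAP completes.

3  (I1, I2, I3 all integral)

#3 stroke at Sf1  (source Sf1 imposes f)
#0 stroke at I1  (I1 integral (f out))
#1 stroke at I2  (I2: I, integral causality)
#4 stroke at I3  (I3 outputs flow p/I3)
#2 stroke at J1  (closing 0-jn rule on J1)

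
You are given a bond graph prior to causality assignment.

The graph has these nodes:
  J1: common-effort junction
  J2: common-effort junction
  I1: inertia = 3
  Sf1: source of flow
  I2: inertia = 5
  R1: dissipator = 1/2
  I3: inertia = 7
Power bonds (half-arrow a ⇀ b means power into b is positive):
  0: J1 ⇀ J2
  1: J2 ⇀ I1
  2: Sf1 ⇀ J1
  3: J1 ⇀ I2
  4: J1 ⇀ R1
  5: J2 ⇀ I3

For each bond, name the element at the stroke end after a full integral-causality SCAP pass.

#2 →Sf1  (Sf1: flow source, stroke at near end)
#1 →I1  (prefer integral on I1)
#3 →I2  (I2 integral (f out))
#5 →I3  (I3: I, integral causality)
#0 →J2  (J2 needs exactly one e-in)
#4 →J1  (J1 needs exactly one e-in)

β0 →J2
β1 →I1
β2 →Sf1
β3 →I2
β4 →J1
β5 →I3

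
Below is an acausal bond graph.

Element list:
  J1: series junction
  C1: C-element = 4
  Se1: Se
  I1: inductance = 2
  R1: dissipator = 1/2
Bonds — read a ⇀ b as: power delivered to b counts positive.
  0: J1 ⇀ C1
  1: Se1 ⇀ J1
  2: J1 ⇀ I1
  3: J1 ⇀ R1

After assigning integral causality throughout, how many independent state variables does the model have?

bond 1 |J1  (source Se1 imposes e)
bond 0 |J1  (C1 outputs effort q/C1)
bond 2 |I1  (I1: I, integral causality)
bond 3 |J1  (J1 flow already set via bond 2)

2  (C1, I1 all integral)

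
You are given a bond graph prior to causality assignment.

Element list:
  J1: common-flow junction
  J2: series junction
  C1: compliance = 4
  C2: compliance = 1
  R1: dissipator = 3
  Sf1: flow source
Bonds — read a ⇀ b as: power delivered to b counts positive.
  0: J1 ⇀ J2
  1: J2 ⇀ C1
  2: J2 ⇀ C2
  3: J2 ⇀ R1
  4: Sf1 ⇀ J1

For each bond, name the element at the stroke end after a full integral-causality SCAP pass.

bond 0 →J1
bond 1 →J2
bond 2 →J2
bond 3 →J2
bond 4 →Sf1

bond 4 →Sf1  (source Sf1 imposes f)
bond 0 →J1  (J1 flow already set via bond 4)
bond 1 →J2  (J2: bond 0 brought flow, rest push out)
bond 2 →J2  (J2 flow already set via bond 0)
bond 3 →J2  (J2: bond 0 brought flow, rest push out)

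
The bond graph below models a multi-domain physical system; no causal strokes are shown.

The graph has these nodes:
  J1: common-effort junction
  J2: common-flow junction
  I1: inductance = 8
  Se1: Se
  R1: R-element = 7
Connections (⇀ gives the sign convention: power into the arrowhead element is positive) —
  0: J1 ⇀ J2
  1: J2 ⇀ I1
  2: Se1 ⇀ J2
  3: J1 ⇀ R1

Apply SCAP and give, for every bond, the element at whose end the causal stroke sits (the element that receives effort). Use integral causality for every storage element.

bond 0 stroke at J2
bond 1 stroke at I1
bond 2 stroke at J2
bond 3 stroke at J1

b2 stroke at J2  (source Se1 imposes e)
b1 stroke at I1  (prefer integral on I1)
b0 stroke at J2  (common-f at J2 fixed by 1)
b3 stroke at J1  (only one effort-in slot at J1)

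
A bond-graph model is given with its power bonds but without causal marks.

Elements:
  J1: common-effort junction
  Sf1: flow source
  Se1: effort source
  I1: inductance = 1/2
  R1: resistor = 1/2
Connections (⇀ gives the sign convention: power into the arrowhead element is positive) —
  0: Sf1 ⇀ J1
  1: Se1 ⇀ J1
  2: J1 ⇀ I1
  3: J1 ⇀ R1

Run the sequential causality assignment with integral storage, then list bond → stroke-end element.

β0 →Sf1  (Sf1: flow source, stroke at near end)
β1 →J1  (Se1 (Se) sets effort on bond)
β2 →I1  (0-jn J1 has e-setter on 1)
β3 →R1  (0-jn J1 has e-setter on 1)

#0 |Sf1
#1 |J1
#2 |I1
#3 |R1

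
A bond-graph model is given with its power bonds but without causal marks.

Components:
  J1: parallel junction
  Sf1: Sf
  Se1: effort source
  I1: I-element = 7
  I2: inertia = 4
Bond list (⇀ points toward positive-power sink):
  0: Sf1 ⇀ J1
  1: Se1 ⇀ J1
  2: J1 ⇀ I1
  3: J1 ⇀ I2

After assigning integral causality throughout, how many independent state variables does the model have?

β0 →Sf1  (Sf1 fixes flow; stroke at Sf1)
β1 →J1  (Se1 (Se) sets effort on bond)
β2 →I1  (common-e at J1 fixed by 1)
β3 →I2  (J1: bond 1 brought effort, rest push out)

2  (I1, I2 all integral)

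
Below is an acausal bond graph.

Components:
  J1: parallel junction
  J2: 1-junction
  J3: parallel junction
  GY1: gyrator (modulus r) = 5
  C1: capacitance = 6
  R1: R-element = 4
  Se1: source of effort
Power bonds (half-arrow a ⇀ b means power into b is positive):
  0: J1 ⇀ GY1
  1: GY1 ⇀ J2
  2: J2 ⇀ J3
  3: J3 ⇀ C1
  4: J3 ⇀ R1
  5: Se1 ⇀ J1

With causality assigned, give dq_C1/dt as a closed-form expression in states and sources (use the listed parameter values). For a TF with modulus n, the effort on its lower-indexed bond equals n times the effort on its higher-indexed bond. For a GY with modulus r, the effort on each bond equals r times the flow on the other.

β5 |J1  (source Se1 imposes e)
β0 |GY1  (J1: bond 5 brought effort, rest push out)
β1 |GY1  (GY1 both-in/both-out from 0)
β2 |J2  (J2 flow already set via bond 1)
β3 |J3  (C1 outputs effort q/C1)
β4 |R1  (0-jn J3 has e-setter on 3)

dq_C1/dt = E_Se1/5 - q_C1/24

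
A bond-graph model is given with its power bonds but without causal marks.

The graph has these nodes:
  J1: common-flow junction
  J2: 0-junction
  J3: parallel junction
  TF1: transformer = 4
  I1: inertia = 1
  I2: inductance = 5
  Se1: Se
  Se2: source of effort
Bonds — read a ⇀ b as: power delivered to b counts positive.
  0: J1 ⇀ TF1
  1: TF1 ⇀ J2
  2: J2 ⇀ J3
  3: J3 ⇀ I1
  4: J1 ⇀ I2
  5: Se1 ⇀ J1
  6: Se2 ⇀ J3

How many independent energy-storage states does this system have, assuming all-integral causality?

2  (I1, I2 all integral)

β5 |J1  (source Se1 imposes e)
β6 |J3  (Se2: effort source, stroke at far end)
β2 |J2  (common-e at J3 fixed by 6)
β3 |I1  (0-jn J3 has e-setter on 6)
β1 |TF1  (0-jn J2 has e-setter on 2)
β0 |J1  (TF1: transformer flips bond 1)
β4 |I2  (J1 needs exactly one f-in)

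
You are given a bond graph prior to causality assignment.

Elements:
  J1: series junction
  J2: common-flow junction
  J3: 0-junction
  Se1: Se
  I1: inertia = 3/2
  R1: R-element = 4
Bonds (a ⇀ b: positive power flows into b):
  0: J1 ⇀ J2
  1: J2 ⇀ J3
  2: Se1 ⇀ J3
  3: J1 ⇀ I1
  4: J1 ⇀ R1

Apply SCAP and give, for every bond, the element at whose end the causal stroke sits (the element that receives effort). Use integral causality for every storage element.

b2 stroke at J3  (Se1 fixes effort; stroke away)
b1 stroke at J2  (J3: bond 2 brought effort, rest push out)
b0 stroke at J1  (J2 needs exactly one f-in)
b3 stroke at I1  (I1: I, integral causality)
b4 stroke at J1  (common-f at J1 fixed by 3)

b0 →J1
b1 →J2
b2 →J3
b3 →I1
b4 →J1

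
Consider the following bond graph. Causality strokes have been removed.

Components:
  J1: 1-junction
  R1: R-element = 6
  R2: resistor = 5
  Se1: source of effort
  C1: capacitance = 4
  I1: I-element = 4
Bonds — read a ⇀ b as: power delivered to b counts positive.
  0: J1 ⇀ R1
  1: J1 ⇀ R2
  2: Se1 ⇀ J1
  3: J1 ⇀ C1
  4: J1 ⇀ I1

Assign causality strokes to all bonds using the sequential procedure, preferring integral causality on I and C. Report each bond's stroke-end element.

β0 →J1
β1 →J1
β2 →J1
β3 →J1
β4 →I1

β2 |J1  (Se1 fixes effort; stroke away)
β3 |J1  (C1: C, integral causality)
β4 |I1  (I1 outputs flow p/I1)
β0 |J1  (J1: bond 4 brought flow, rest push out)
β1 |J1  (1-jn J1 has f-setter on 4)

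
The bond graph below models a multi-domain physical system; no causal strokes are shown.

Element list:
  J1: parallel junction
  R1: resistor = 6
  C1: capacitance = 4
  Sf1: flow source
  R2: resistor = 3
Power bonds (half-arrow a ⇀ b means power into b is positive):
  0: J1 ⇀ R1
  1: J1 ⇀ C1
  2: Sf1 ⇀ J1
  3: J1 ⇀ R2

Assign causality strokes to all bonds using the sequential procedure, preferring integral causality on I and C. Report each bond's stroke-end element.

#2 stroke at Sf1  (Sf1 (Sf) sets flow on bond)
#1 stroke at J1  (C1 outputs effort q/C1)
#0 stroke at R1  (common-e at J1 fixed by 1)
#3 stroke at R2  (J1: bond 1 brought effort, rest push out)

β0 |R1
β1 |J1
β2 |Sf1
β3 |R2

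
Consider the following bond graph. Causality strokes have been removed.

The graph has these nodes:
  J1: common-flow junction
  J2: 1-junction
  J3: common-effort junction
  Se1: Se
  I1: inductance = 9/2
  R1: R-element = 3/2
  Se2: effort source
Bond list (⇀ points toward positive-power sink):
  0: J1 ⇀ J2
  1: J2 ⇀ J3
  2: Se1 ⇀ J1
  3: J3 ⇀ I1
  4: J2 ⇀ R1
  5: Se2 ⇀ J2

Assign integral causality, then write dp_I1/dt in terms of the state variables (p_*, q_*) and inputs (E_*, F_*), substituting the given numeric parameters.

dp_I1/dt = E_Se1 + E_Se2 - p_I1/3

#2 |J1  (Se1: effort source, stroke at far end)
#5 |J2  (source Se2 imposes e)
#0 |J2  (only one flow-in slot at J1)
#3 |I1  (I1 integral (f out))
#1 |J3  (J3: last free bond brings effort in)
#4 |J2  (1-jn J2 has f-setter on 1)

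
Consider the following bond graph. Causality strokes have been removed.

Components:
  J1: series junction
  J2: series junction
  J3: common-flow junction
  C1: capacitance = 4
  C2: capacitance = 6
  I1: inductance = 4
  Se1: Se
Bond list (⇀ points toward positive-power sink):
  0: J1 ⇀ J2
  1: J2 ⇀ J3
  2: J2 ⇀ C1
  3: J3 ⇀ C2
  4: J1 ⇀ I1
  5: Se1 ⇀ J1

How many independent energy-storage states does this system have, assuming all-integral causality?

3  (C1, C2, I1 all integral)

bond 5 →J1  (source Se1 imposes e)
bond 2 →J2  (C1 outputs effort q/C1)
bond 3 →J3  (C2 outputs effort q/C2)
bond 1 →J2  (closing 1-jn rule on J3)
bond 0 →J1  (J2 needs exactly one f-in)
bond 4 →I1  (J1 needs exactly one f-in)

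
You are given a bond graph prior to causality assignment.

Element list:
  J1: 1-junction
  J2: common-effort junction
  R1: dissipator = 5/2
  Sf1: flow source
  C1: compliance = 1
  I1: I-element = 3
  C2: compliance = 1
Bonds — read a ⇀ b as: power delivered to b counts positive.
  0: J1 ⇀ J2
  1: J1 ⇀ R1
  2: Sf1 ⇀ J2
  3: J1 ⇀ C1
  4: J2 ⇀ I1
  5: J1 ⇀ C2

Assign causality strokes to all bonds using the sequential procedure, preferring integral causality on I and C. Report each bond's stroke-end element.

β2 stroke at Sf1  (Sf1 (Sf) sets flow on bond)
β3 stroke at J1  (C1: C, integral causality)
β4 stroke at I1  (I1: I, integral causality)
β0 stroke at J2  (J2: last free bond brings effort in)
β1 stroke at J1  (common-f at J1 fixed by 0)
β5 stroke at J1  (J1 flow already set via bond 0)

bond 0 →J2
bond 1 →J1
bond 2 →Sf1
bond 3 →J1
bond 4 →I1
bond 5 →J1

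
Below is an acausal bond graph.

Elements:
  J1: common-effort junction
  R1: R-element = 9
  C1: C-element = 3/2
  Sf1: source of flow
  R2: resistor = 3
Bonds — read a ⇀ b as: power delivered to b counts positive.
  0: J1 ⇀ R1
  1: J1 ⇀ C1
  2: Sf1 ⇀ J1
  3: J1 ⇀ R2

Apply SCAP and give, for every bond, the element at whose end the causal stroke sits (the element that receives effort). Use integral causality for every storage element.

bond 2 stroke→Sf1  (Sf1: flow source, stroke at near end)
bond 1 stroke→J1  (prefer integral on C1)
bond 0 stroke→R1  (J1: bond 1 brought effort, rest push out)
bond 3 stroke→R2  (J1 effort already set via bond 1)

β0 |R1
β1 |J1
β2 |Sf1
β3 |R2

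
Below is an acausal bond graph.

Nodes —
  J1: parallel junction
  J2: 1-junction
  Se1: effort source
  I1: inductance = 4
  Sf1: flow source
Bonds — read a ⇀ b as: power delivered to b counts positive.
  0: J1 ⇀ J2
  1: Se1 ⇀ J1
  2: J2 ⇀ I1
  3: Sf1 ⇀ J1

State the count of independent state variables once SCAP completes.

β1 →J1  (Se1 fixes effort; stroke away)
β3 →Sf1  (Sf1 fixes flow; stroke at Sf1)
β0 →J2  (J1: bond 1 brought effort, rest push out)
β2 →I1  (J2 needs exactly one f-in)

1  (I1 all integral)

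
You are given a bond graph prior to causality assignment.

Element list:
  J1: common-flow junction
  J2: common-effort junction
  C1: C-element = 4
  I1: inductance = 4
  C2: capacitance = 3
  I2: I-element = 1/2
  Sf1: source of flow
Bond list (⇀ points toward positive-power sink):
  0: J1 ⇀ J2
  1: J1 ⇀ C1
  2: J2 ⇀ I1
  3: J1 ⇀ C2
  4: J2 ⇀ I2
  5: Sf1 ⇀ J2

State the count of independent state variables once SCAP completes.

b5 |Sf1  (source Sf1 imposes f)
b1 |J1  (C1 outputs effort q/C1)
b2 |I1  (prefer integral on I1)
b3 |J1  (C2 integral (e out))
b0 |J2  (closing 1-jn rule on J1)
b4 |I2  (common-e at J2 fixed by 0)

4  (C1, C2, I1, I2 all integral)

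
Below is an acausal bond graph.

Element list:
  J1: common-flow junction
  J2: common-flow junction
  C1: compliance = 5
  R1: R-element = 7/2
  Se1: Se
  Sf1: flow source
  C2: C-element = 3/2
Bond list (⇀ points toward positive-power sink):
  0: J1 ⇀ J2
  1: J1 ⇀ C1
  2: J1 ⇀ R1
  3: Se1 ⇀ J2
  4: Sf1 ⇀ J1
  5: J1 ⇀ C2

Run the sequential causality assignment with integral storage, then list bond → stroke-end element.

#0 stroke at J1
#1 stroke at J1
#2 stroke at J1
#3 stroke at J2
#4 stroke at Sf1
#5 stroke at J1

β3 stroke at J2  (Se1: effort source, stroke at far end)
β4 stroke at Sf1  (source Sf1 imposes f)
β0 stroke at J1  (J1 flow already set via bond 4)
β1 stroke at J1  (J1: bond 4 brought flow, rest push out)
β2 stroke at J1  (common-f at J1 fixed by 4)
β5 stroke at J1  (J1: bond 4 brought flow, rest push out)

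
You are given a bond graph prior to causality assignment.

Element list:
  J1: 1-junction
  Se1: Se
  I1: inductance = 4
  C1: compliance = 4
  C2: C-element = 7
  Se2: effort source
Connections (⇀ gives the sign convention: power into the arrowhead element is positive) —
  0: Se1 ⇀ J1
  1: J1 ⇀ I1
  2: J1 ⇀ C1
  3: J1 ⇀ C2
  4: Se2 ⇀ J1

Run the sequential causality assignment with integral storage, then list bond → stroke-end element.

b0 stroke→J1  (Se1: effort source, stroke at far end)
b4 stroke→J1  (Se2 fixes effort; stroke away)
b1 stroke→I1  (I1 integral (f out))
b2 stroke→J1  (J1: bond 1 brought flow, rest push out)
b3 stroke→J1  (J1: bond 1 brought flow, rest push out)

bond 0 |J1
bond 1 |I1
bond 2 |J1
bond 3 |J1
bond 4 |J1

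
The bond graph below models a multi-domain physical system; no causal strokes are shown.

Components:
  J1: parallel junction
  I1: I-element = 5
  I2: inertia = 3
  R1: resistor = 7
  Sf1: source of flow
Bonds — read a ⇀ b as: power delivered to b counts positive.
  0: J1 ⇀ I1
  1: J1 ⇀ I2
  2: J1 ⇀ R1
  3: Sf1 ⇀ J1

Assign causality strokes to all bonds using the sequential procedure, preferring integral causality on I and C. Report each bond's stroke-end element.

β0 |I1
β1 |I2
β2 |J1
β3 |Sf1

#3 |Sf1  (Sf1: flow source, stroke at near end)
#0 |I1  (I1 integral (f out))
#1 |I2  (I2 integral (f out))
#2 |J1  (only one effort-in slot at J1)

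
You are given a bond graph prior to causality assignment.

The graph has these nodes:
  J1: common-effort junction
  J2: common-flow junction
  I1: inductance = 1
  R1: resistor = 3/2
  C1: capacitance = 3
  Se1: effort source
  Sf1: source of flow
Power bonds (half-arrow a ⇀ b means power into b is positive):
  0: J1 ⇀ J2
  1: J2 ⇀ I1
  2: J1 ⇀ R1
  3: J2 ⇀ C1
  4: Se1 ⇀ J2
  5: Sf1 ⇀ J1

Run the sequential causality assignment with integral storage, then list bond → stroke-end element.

bond 0 |J2
bond 1 |I1
bond 2 |J1
bond 3 |J2
bond 4 |J2
bond 5 |Sf1

b4 →J2  (source Se1 imposes e)
b5 →Sf1  (Sf1 (Sf) sets flow on bond)
b1 →I1  (prefer integral on I1)
b0 →J2  (J2 flow already set via bond 1)
b3 →J2  (common-f at J2 fixed by 1)
b2 →J1  (closing 0-jn rule on J1)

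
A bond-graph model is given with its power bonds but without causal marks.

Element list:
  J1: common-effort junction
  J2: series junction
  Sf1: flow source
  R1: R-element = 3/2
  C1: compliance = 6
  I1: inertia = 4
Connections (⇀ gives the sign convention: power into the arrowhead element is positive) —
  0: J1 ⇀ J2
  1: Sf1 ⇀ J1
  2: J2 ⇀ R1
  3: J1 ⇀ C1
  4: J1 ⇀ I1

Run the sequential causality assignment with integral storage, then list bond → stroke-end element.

β0 →J2
β1 →Sf1
β2 →R1
β3 →J1
β4 →I1

#1 →Sf1  (Sf1 fixes flow; stroke at Sf1)
#3 →J1  (C1 integral (e out))
#0 →J2  (0-jn J1 has e-setter on 3)
#4 →I1  (J1 effort already set via bond 3)
#2 →R1  (closing 1-jn rule on J2)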